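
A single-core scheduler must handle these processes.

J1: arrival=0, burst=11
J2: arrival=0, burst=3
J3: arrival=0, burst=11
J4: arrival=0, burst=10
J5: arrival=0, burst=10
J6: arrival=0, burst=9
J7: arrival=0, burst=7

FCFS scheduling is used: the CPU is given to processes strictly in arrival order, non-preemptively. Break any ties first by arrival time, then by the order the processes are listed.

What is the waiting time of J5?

Gantt: | J1 0-11 | J2 11-14 | J3 14-25 | J4 25-35 | J5 35-45 | J6 45-54 | J7 54-61 |
Completion: J1=11  J2=14  J3=25  J4=35  J5=45  J6=54  J7=61
Waiting(J5) = turnaround − burst = 45 − 10 = 35

35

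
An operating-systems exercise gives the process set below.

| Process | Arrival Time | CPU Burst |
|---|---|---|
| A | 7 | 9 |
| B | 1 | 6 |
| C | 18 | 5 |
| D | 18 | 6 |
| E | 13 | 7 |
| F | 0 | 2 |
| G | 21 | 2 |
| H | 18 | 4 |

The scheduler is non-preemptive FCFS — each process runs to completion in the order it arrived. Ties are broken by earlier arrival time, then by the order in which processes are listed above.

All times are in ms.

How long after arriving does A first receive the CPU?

Schedule: | F 0-2 | B 2-8 | A 8-17 | E 17-24 | C 24-29 | D 29-35 | H 35-39 | G 39-41 |
Completion: A=17  B=8  C=29  D=35  E=24  F=2  G=41  H=39
Response(A) = first start − arrival = 8 − 7 = 1

1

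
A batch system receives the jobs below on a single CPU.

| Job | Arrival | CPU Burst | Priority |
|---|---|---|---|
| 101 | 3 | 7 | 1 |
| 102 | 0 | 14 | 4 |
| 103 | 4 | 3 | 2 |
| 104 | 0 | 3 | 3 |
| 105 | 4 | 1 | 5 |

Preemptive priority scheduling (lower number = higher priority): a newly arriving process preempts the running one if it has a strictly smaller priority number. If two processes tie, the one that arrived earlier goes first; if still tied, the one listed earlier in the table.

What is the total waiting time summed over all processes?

42

Timeline: | 104 0-3 | 101 3-10 | 103 10-13 | 102 13-27 | 105 27-28 |
Completion: 101=10  102=27  103=13  104=3  105=28
Turnaround (C−A): 101=7  102=27  103=9  104=3  105=24
Waiting = turnaround − burst: 101=0, 102=13, 103=6, 104=0, 105=23
Total waiting = 0 + 13 + 6 + 0 + 23 = 42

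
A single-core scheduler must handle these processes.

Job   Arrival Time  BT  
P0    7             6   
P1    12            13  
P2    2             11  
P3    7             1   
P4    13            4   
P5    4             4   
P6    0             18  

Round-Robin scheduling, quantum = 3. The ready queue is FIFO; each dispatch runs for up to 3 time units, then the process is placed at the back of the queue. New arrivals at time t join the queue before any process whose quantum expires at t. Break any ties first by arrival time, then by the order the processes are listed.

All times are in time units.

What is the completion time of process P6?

Gantt: | P6 0-3 | P2 3-6 | P6 6-9 | P5 9-12 | P2 12-15 | P0 15-18 | P3 18-19 | P6 19-22 | P1 22-25 | P5 25-26 | P4 26-29 | P2 29-32 | P0 32-35 | P6 35-38 | P1 38-41 | P4 41-42 | P2 42-44 | P6 44-47 | P1 47-50 | P6 50-53 | P1 53-57 |
Completion: P0=35  P1=57  P2=44  P3=19  P4=42  P5=26  P6=53
Turnaround (C−A): P0=28  P1=45  P2=42  P3=12  P4=29  P5=22  P6=53

53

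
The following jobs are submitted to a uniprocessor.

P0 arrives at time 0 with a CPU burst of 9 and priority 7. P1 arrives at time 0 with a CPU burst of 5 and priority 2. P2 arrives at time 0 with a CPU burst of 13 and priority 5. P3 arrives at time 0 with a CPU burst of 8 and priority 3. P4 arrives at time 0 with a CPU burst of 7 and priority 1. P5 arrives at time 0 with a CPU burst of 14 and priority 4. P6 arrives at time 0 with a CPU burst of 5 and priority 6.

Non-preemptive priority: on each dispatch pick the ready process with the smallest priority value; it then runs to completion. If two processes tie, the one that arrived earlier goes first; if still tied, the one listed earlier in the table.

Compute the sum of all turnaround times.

233

Gantt: | P4 0-7 | P1 7-12 | P3 12-20 | P5 20-34 | P2 34-47 | P6 47-52 | P0 52-61 |
Completion: P0=61  P1=12  P2=47  P3=20  P4=7  P5=34  P6=52
Turnaround = completion − arrival: P0=61, P1=12, P2=47, P3=20, P4=7, P5=34, P6=52
Total turnaround = 61 + 12 + 47 + 20 + 7 + 34 + 52 = 233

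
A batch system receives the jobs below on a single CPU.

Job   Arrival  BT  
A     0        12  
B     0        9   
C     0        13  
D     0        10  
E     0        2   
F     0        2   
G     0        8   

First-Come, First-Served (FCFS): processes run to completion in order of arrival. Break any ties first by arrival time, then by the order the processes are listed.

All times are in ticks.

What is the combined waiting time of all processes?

205

Timeline: | A 0-12 | B 12-21 | C 21-34 | D 34-44 | E 44-46 | F 46-48 | G 48-56 |
Completion: A=12  B=21  C=34  D=44  E=46  F=48  G=56
Turnaround (C−A): A=12  B=21  C=34  D=44  E=46  F=48  G=56
Waiting = turnaround − burst: A=0, B=12, C=21, D=34, E=44, F=46, G=48
Total waiting = 0 + 12 + 21 + 34 + 44 + 46 + 48 = 205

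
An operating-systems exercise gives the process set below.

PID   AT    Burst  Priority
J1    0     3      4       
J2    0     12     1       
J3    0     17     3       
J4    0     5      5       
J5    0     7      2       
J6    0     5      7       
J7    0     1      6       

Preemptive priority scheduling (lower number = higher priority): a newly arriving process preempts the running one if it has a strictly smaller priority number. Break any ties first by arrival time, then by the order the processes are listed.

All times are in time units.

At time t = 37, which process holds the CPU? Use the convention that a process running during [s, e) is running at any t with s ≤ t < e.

Schedule: | J2 0-12 | J5 12-19 | J3 19-36 | J1 36-39 | J4 39-44 | J7 44-45 | J6 45-50 |
Completion: J1=39  J2=12  J3=36  J4=44  J5=19  J6=50  J7=45
Turnaround (C−A): J1=39  J2=12  J3=36  J4=44  J5=19  J6=50  J7=45

J1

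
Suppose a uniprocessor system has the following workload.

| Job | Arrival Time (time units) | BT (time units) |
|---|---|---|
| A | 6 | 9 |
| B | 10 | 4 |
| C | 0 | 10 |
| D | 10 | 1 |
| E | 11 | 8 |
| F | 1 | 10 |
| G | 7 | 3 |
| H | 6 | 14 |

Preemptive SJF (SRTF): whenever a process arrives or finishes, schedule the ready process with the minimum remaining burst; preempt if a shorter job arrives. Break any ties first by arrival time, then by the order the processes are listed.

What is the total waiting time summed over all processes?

108

Gantt: | C 0-10 | D 10-11 | G 11-14 | B 14-18 | E 18-26 | A 26-35 | F 35-45 | H 45-59 |
Completion: A=35  B=18  C=10  D=11  E=26  F=45  G=14  H=59
Turnaround (C−A): A=29  B=8  C=10  D=1  E=15  F=44  G=7  H=53
Waiting = turnaround − burst: A=20, B=4, C=0, D=0, E=7, F=34, G=4, H=39
Total waiting = 20 + 4 + 0 + 0 + 7 + 34 + 4 + 39 = 108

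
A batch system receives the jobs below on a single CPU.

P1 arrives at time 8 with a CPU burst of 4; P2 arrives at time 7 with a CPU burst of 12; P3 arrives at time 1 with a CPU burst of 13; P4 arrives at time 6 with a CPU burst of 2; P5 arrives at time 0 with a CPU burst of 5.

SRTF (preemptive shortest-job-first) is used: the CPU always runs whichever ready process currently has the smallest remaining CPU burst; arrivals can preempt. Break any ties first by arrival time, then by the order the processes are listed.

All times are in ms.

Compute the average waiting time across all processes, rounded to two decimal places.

Gantt: | P5 0-5 | P3 5-6 | P4 6-8 | P1 8-12 | P3 12-24 | P2 24-36 |
Completion: P1=12  P2=36  P3=24  P4=8  P5=5
Turnaround (C−A): P1=4  P2=29  P3=23  P4=2  P5=5
Waiting times: P1=0, P2=17, P3=10, P4=0, P5=0
Average waiting = (0+17+10+0+0) / 5 = 27/5 = 5.40

5.40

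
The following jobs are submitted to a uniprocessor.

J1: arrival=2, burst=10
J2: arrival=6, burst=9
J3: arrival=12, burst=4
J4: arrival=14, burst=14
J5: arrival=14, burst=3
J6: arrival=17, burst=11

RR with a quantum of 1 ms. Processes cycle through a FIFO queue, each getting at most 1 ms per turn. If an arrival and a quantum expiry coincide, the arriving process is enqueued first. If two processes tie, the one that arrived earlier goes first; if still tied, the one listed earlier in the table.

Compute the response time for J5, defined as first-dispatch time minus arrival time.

3

Gantt: | idle 0-2 | J1 2-6 | J2 6-7 | J1 7-8 | J2 8-9 | J1 9-10 | J2 10-11 | J1 11-12 | J2 12-13 | J3 13-14 | J1 14-15 | J2 15-16 | J4 16-17 | J5 17-18 | J3 18-19 | J1 19-20 | J2 20-21 | J6 21-22 | J4 22-23 | J5 23-24 | J3 24-25 | J1 25-26 | J2 26-27 | J6 27-28 | J4 28-29 | J5 29-30 | J3 30-31 | J2 31-32 | J6 32-33 | J4 33-34 | J2 34-35 | J6 35-36 | J4 36-37 | J6 37-38 | J4 38-39 | J6 39-40 | J4 40-41 | J6 41-42 | J4 42-43 | J6 43-44 | J4 44-45 | J6 45-46 | J4 46-47 | J6 47-48 | J4 48-49 | J6 49-50 | J4 50-53 |
Completion: J1=26  J2=35  J3=31  J4=53  J5=30  J6=50
Turnaround (C−A): J1=24  J2=29  J3=19  J4=39  J5=16  J6=33
Response(J5) = first start − arrival = 17 − 14 = 3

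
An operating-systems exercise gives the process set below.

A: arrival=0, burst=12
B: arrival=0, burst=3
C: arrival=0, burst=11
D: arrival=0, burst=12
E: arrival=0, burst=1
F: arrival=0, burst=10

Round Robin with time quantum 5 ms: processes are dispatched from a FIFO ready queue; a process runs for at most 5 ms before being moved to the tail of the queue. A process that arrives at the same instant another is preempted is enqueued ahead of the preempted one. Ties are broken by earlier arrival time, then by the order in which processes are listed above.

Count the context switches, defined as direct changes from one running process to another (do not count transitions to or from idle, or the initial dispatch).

12

Gantt: | A 0-5 | B 5-8 | C 8-13 | D 13-18 | E 18-19 | F 19-24 | A 24-29 | C 29-34 | D 34-39 | F 39-44 | A 44-46 | C 46-47 | D 47-49 |
Completion: A=46  B=8  C=47  D=49  E=19  F=44
Turnaround (C−A): A=46  B=8  C=47  D=49  E=19  F=44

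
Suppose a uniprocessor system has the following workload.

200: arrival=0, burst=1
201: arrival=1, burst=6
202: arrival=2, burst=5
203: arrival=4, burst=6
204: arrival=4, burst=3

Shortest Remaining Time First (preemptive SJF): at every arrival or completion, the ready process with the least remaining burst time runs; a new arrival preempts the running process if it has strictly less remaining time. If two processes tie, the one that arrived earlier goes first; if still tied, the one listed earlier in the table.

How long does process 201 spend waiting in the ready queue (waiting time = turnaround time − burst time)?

0

Timeline: | 200 0-1 | 201 1-7 | 204 7-10 | 202 10-15 | 203 15-21 |
Completion: 200=1  201=7  202=15  203=21  204=10
Turnaround (C−A): 200=1  201=6  202=13  203=17  204=6
Waiting(201) = turnaround − burst = 6 − 6 = 0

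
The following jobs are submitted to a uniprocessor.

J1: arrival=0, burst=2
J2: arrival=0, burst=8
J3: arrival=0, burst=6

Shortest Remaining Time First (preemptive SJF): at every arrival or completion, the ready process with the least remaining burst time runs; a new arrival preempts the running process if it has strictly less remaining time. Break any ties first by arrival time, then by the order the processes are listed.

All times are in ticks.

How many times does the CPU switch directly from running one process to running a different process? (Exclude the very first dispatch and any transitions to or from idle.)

Schedule: | J1 0-2 | J3 2-8 | J2 8-16 |
Completion: J1=2  J2=16  J3=8
Turnaround (C−A): J1=2  J2=16  J3=8

2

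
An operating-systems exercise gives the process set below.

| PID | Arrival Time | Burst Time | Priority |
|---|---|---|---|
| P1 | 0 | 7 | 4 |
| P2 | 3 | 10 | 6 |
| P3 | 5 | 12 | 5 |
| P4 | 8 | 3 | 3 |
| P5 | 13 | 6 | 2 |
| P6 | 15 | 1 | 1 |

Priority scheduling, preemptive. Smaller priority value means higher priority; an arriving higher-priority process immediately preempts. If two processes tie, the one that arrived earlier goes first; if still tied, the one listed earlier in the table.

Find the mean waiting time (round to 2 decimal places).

Timeline: | P1 0-7 | P3 7-8 | P4 8-11 | P3 11-13 | P5 13-15 | P6 15-16 | P5 16-20 | P3 20-29 | P2 29-39 |
Completion: P1=7  P2=39  P3=29  P4=11  P5=20  P6=16
Turnaround (C−A): P1=7  P2=36  P3=24  P4=3  P5=7  P6=1
Waiting times: P1=0, P2=26, P3=12, P4=0, P5=1, P6=0
Average waiting = (0+26+12+0+1+0) / 6 = 39/6 = 6.50

6.50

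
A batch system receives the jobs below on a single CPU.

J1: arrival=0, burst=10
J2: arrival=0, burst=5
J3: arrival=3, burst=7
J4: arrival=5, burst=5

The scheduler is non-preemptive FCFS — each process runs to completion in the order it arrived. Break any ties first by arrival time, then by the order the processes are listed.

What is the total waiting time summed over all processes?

39

Timeline: | J1 0-10 | J2 10-15 | J3 15-22 | J4 22-27 |
Completion: J1=10  J2=15  J3=22  J4=27
Turnaround (C−A): J1=10  J2=15  J3=19  J4=22
Waiting = turnaround − burst: J1=0, J2=10, J3=12, J4=17
Total waiting = 0 + 10 + 12 + 17 = 39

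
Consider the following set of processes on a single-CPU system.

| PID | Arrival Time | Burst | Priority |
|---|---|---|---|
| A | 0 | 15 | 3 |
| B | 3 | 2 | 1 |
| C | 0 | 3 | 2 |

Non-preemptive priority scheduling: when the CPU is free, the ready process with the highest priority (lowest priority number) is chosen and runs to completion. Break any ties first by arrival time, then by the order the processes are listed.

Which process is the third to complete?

Gantt: | C 0-3 | B 3-5 | A 5-20 |
Completion: A=20  B=5  C=3
Turnaround (C−A): A=20  B=2  C=3
Finish order: C → B → A

A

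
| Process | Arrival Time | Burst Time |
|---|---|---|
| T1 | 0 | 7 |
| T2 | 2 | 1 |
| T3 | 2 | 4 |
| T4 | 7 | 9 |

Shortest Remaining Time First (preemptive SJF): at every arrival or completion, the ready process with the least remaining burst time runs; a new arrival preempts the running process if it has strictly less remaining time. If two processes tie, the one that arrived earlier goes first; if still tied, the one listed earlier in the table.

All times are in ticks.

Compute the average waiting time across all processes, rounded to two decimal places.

Timeline: | T1 0-2 | T2 2-3 | T3 3-7 | T1 7-12 | T4 12-21 |
Completion: T1=12  T2=3  T3=7  T4=21
Turnaround (C−A): T1=12  T2=1  T3=5  T4=14
Waiting times: T1=5, T2=0, T3=1, T4=5
Average waiting = (5+0+1+5) / 4 = 11/4 = 2.75

2.75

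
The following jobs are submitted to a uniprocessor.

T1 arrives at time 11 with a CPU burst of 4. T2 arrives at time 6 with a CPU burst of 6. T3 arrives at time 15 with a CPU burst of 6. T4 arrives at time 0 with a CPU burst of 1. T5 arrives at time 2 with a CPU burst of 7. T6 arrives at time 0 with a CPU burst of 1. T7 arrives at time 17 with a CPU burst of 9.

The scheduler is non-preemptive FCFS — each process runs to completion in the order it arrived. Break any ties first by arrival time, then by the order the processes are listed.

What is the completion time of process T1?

Timeline: | T4 0-1 | T6 1-2 | T5 2-9 | T2 9-15 | T1 15-19 | T3 19-25 | T7 25-34 |
Completion: T1=19  T2=15  T3=25  T4=1  T5=9  T6=2  T7=34
Turnaround (C−A): T1=8  T2=9  T3=10  T4=1  T5=7  T6=2  T7=17

19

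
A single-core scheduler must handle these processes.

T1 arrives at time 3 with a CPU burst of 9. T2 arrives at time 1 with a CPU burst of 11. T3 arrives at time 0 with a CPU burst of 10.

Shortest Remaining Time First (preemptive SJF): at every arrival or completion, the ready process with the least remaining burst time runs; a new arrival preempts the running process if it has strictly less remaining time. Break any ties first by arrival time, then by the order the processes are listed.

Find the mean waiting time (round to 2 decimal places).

Schedule: | T3 0-10 | T1 10-19 | T2 19-30 |
Completion: T1=19  T2=30  T3=10
Turnaround (C−A): T1=16  T2=29  T3=10
Waiting times: T1=7, T2=18, T3=0
Average waiting = (7+18+0) / 3 = 25/3 = 8.33

8.33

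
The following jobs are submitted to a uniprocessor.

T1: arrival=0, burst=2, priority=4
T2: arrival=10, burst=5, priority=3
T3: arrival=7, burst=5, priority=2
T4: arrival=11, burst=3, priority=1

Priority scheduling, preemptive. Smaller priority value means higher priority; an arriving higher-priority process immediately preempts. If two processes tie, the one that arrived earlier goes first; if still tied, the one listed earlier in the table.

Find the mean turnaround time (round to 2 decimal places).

5.75

Timeline: | T1 0-2 | idle 2-7 | T3 7-11 | T4 11-14 | T3 14-15 | T2 15-20 |
Completion: T1=2  T2=20  T3=15  T4=14
Turnaround times: T1=2, T2=10, T3=8, T4=3
Average turnaround = (2+10+8+3) / 4 = 23/4 = 5.75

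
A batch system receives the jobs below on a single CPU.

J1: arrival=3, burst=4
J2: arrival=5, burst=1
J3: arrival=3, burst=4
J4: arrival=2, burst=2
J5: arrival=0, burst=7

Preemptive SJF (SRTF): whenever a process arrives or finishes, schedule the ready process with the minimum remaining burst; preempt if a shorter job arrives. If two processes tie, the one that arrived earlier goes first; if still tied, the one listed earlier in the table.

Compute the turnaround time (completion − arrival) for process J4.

Gantt: | J5 0-2 | J4 2-4 | J1 4-5 | J2 5-6 | J1 6-9 | J3 9-13 | J5 13-18 |
Completion: J1=9  J2=6  J3=13  J4=4  J5=18
Turnaround (C−A): J1=6  J2=1  J3=10  J4=2  J5=18
Turnaround(J4) = completion − arrival = 4 − 2 = 2

2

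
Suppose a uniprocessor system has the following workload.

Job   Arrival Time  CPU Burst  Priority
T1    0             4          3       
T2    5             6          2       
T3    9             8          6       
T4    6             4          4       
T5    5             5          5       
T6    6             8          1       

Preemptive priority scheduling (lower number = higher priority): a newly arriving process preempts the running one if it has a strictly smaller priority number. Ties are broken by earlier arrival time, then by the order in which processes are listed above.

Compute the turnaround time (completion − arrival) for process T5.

23

Gantt: | T1 0-4 | idle 4-5 | T2 5-6 | T6 6-14 | T2 14-19 | T4 19-23 | T5 23-28 | T3 28-36 |
Completion: T1=4  T2=19  T3=36  T4=23  T5=28  T6=14
Turnaround (C−A): T1=4  T2=14  T3=27  T4=17  T5=23  T6=8
Turnaround(T5) = completion − arrival = 28 − 5 = 23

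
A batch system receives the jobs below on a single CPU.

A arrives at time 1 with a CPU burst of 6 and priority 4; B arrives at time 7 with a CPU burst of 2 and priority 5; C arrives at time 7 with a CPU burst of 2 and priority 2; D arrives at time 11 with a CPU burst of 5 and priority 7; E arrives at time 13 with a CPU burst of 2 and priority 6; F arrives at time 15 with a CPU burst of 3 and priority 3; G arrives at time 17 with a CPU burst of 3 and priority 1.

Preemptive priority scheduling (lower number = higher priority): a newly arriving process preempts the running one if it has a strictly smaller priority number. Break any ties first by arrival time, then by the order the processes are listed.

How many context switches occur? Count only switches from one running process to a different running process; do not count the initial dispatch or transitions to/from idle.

8

Gantt: | idle 0-1 | A 1-7 | C 7-9 | B 9-11 | D 11-13 | E 13-15 | F 15-17 | G 17-20 | F 20-21 | D 21-24 |
Completion: A=7  B=11  C=9  D=24  E=15  F=21  G=20
Turnaround (C−A): A=6  B=4  C=2  D=13  E=2  F=6  G=3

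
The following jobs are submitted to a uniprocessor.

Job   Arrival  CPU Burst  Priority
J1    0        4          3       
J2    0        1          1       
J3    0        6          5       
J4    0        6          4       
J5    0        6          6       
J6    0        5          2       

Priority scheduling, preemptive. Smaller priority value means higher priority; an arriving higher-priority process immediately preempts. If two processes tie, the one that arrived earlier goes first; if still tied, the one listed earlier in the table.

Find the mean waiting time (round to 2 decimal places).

Gantt: | J2 0-1 | J6 1-6 | J1 6-10 | J4 10-16 | J3 16-22 | J5 22-28 |
Completion: J1=10  J2=1  J3=22  J4=16  J5=28  J6=6
Waiting times: J1=6, J2=0, J3=16, J4=10, J5=22, J6=1
Average waiting = (6+0+16+10+22+1) / 6 = 55/6 = 9.17

9.17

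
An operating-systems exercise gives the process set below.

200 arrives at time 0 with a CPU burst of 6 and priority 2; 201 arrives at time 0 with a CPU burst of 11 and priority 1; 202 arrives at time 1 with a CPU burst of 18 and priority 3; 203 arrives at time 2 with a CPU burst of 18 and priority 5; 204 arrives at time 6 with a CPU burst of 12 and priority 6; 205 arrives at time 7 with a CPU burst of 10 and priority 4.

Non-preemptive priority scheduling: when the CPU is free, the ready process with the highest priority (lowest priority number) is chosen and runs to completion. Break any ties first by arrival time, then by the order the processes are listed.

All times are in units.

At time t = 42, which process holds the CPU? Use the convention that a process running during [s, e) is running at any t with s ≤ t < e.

Timeline: | 201 0-11 | 200 11-17 | 202 17-35 | 205 35-45 | 203 45-63 | 204 63-75 |
Completion: 200=17  201=11  202=35  203=63  204=75  205=45
Turnaround (C−A): 200=17  201=11  202=34  203=61  204=69  205=38

205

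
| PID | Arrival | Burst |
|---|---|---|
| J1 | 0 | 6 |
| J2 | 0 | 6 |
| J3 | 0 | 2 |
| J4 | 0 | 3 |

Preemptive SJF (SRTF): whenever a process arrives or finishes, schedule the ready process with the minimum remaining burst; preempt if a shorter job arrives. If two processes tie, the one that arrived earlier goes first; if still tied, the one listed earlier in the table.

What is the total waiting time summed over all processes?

Timeline: | J3 0-2 | J4 2-5 | J1 5-11 | J2 11-17 |
Completion: J1=11  J2=17  J3=2  J4=5
Turnaround (C−A): J1=11  J2=17  J3=2  J4=5
Waiting = turnaround − burst: J1=5, J2=11, J3=0, J4=2
Total waiting = 5 + 11 + 0 + 2 = 18

18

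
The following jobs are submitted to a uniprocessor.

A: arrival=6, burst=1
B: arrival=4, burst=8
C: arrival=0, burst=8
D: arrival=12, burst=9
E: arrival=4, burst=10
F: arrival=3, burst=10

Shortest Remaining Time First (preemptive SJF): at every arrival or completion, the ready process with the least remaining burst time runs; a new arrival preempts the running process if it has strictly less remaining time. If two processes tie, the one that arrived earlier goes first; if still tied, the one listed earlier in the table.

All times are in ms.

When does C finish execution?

Timeline: | C 0-6 | A 6-7 | C 7-9 | B 9-17 | D 17-26 | F 26-36 | E 36-46 |
Completion: A=7  B=17  C=9  D=26  E=46  F=36
Turnaround (C−A): A=1  B=13  C=9  D=14  E=42  F=33

9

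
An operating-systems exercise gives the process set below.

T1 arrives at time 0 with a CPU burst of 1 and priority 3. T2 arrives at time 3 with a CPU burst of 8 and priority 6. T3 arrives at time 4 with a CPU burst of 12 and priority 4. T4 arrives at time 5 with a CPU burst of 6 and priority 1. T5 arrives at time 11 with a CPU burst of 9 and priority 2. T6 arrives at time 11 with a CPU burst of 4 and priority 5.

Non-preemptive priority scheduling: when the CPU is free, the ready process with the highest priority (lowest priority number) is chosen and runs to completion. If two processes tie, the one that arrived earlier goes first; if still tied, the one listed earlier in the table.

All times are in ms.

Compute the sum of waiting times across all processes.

Gantt: | T1 0-1 | idle 1-3 | T2 3-11 | T4 11-17 | T5 17-26 | T3 26-38 | T6 38-42 |
Completion: T1=1  T2=11  T3=38  T4=17  T5=26  T6=42
Waiting = turnaround − burst: T1=0, T2=0, T3=22, T4=6, T5=6, T6=27
Total waiting = 0 + 0 + 22 + 6 + 6 + 27 = 61

61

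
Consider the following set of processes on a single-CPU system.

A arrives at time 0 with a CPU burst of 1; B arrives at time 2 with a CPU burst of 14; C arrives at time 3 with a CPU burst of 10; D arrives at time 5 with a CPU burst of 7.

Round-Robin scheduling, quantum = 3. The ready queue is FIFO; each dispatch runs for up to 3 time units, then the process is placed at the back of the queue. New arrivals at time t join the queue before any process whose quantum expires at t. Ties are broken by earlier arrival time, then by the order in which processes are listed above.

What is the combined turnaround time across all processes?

82

Timeline: | A 0-1 | idle 1-2 | B 2-5 | C 5-8 | D 8-11 | B 11-14 | C 14-17 | D 17-20 | B 20-23 | C 23-26 | D 26-27 | B 27-30 | C 30-31 | B 31-33 |
Completion: A=1  B=33  C=31  D=27
Turnaround (C−A): A=1  B=31  C=28  D=22
Turnaround = completion − arrival: A=1, B=31, C=28, D=22
Total turnaround = 1 + 31 + 28 + 22 = 82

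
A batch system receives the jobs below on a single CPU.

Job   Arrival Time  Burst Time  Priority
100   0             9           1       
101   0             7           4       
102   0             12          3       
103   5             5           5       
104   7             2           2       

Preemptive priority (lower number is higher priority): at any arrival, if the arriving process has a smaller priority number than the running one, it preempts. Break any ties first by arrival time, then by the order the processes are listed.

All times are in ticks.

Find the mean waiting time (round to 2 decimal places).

12.20

Schedule: | 100 0-9 | 104 9-11 | 102 11-23 | 101 23-30 | 103 30-35 |
Completion: 100=9  101=30  102=23  103=35  104=11
Turnaround (C−A): 100=9  101=30  102=23  103=30  104=4
Waiting times: 100=0, 101=23, 102=11, 103=25, 104=2
Average waiting = (0+23+11+25+2) / 5 = 61/5 = 12.20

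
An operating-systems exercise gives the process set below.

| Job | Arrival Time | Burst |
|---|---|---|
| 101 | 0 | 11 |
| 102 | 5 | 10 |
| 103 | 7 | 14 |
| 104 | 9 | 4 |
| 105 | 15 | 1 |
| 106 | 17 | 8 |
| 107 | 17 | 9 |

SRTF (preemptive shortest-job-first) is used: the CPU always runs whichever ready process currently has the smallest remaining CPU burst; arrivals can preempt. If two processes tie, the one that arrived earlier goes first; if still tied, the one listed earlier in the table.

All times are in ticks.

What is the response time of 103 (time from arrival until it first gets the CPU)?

36

Schedule: | 101 0-11 | 104 11-15 | 105 15-16 | 102 16-17 | 106 17-25 | 102 25-34 | 107 34-43 | 103 43-57 |
Completion: 101=11  102=34  103=57  104=15  105=16  106=25  107=43
Response(103) = first start − arrival = 43 − 7 = 36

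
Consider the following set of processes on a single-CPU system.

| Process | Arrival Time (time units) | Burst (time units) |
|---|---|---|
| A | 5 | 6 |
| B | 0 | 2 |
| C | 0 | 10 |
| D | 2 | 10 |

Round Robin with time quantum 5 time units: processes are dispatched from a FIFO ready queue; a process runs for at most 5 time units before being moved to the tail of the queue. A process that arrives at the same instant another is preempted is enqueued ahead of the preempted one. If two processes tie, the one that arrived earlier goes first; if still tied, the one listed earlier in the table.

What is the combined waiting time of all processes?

Timeline: | B 0-2 | C 2-7 | D 7-12 | A 12-17 | C 17-22 | D 22-27 | A 27-28 |
Completion: A=28  B=2  C=22  D=27
Waiting = turnaround − burst: A=17, B=0, C=12, D=15
Total waiting = 17 + 0 + 12 + 15 = 44

44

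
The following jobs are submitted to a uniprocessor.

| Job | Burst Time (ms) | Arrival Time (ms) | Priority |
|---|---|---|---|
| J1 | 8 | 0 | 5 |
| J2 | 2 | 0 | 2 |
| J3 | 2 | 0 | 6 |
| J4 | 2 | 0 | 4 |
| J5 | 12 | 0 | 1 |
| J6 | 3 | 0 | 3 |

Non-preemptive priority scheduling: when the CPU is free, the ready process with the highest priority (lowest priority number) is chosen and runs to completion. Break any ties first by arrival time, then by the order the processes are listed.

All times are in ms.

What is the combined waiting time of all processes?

Gantt: | J5 0-12 | J2 12-14 | J6 14-17 | J4 17-19 | J1 19-27 | J3 27-29 |
Completion: J1=27  J2=14  J3=29  J4=19  J5=12  J6=17
Turnaround (C−A): J1=27  J2=14  J3=29  J4=19  J5=12  J6=17
Waiting = turnaround − burst: J1=19, J2=12, J3=27, J4=17, J5=0, J6=14
Total waiting = 19 + 12 + 27 + 17 + 0 + 14 = 89

89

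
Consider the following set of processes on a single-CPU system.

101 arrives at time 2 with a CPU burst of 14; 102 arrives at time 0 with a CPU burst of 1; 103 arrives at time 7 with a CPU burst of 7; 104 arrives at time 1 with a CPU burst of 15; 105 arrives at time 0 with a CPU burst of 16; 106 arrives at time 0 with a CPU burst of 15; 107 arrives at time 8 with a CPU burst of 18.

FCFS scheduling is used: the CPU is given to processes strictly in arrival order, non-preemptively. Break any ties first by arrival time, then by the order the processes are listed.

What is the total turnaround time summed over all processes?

294

Timeline: | 102 0-1 | 105 1-17 | 106 17-32 | 104 32-47 | 101 47-61 | 103 61-68 | 107 68-86 |
Completion: 101=61  102=1  103=68  104=47  105=17  106=32  107=86
Turnaround (C−A): 101=59  102=1  103=61  104=46  105=17  106=32  107=78
Turnaround = completion − arrival: 101=59, 102=1, 103=61, 104=46, 105=17, 106=32, 107=78
Total turnaround = 59 + 1 + 61 + 46 + 17 + 32 + 78 = 294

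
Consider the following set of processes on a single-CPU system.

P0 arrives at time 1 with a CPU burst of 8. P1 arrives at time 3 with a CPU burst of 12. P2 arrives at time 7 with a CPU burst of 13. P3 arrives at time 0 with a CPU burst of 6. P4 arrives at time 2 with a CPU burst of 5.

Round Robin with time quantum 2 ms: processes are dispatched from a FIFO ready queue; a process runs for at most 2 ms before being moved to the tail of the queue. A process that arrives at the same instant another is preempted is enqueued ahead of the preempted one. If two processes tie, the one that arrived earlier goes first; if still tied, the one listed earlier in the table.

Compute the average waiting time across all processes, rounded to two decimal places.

19.60

Timeline: | P3 0-2 | P0 2-4 | P4 4-6 | P3 6-8 | P1 8-10 | P0 10-12 | P4 12-14 | P2 14-16 | P3 16-18 | P1 18-20 | P0 20-22 | P4 22-23 | P2 23-25 | P1 25-27 | P0 27-29 | P2 29-31 | P1 31-33 | P2 33-35 | P1 35-37 | P2 37-39 | P1 39-41 | P2 41-44 |
Completion: P0=29  P1=41  P2=44  P3=18  P4=23
Turnaround (C−A): P0=28  P1=38  P2=37  P3=18  P4=21
Waiting times: P0=20, P1=26, P2=24, P3=12, P4=16
Average waiting = (20+26+24+12+16) / 5 = 98/5 = 19.60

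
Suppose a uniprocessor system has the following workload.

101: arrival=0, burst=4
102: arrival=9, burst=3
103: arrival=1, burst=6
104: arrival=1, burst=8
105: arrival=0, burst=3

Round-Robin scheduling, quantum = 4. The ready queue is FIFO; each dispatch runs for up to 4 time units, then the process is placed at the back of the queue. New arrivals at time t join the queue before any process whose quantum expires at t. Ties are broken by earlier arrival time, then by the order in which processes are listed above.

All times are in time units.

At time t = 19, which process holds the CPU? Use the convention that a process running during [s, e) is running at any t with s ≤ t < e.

103

Gantt: | 101 0-4 | 105 4-7 | 103 7-11 | 104 11-15 | 102 15-18 | 103 18-20 | 104 20-24 |
Completion: 101=4  102=18  103=20  104=24  105=7
Turnaround (C−A): 101=4  102=9  103=19  104=23  105=7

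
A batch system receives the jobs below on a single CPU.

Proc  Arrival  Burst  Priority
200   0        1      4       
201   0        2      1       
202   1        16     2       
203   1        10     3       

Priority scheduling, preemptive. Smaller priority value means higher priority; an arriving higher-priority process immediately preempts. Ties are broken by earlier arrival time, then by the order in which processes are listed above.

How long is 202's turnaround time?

17

Timeline: | 201 0-2 | 202 2-18 | 203 18-28 | 200 28-29 |
Completion: 200=29  201=2  202=18  203=28
Turnaround (C−A): 200=29  201=2  202=17  203=27
Turnaround(202) = completion − arrival = 18 − 1 = 17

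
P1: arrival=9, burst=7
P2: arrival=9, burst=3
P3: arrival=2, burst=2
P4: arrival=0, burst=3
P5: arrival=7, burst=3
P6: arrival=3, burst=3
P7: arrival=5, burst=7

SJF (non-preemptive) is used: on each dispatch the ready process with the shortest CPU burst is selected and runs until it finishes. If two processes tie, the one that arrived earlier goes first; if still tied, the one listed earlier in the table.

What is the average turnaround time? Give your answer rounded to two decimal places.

Gantt: | P4 0-3 | P3 3-5 | P6 5-8 | P5 8-11 | P2 11-14 | P7 14-21 | P1 21-28 |
Completion: P1=28  P2=14  P3=5  P4=3  P5=11  P6=8  P7=21
Turnaround (C−A): P1=19  P2=5  P3=3  P4=3  P5=4  P6=5  P7=16
Turnaround times: P1=19, P2=5, P3=3, P4=3, P5=4, P6=5, P7=16
Average turnaround = (19+5+3+3+4+5+16) / 7 = 55/7 = 7.86

7.86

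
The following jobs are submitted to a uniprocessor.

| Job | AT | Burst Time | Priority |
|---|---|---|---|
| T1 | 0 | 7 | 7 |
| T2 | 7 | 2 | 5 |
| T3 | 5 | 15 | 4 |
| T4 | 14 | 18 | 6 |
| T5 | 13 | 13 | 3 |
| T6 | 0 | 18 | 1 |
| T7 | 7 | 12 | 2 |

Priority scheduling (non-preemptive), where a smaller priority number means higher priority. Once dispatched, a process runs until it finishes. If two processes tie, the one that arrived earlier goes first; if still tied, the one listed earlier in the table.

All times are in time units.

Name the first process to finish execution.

T6

Timeline: | T6 0-18 | T7 18-30 | T5 30-43 | T3 43-58 | T2 58-60 | T4 60-78 | T1 78-85 |
Completion: T1=85  T2=60  T3=58  T4=78  T5=43  T6=18  T7=30
Finish order: T6 → T7 → T5 → T3 → T2 → T4 → T1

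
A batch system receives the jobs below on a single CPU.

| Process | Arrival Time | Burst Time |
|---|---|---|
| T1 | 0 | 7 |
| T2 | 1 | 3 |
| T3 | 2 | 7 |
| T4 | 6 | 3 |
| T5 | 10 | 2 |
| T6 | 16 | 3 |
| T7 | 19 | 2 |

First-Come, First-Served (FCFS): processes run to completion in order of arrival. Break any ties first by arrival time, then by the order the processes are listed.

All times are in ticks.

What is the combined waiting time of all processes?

47

Schedule: | T1 0-7 | T2 7-10 | T3 10-17 | T4 17-20 | T5 20-22 | T6 22-25 | T7 25-27 |
Completion: T1=7  T2=10  T3=17  T4=20  T5=22  T6=25  T7=27
Waiting = turnaround − burst: T1=0, T2=6, T3=8, T4=11, T5=10, T6=6, T7=6
Total waiting = 0 + 6 + 8 + 11 + 10 + 6 + 6 = 47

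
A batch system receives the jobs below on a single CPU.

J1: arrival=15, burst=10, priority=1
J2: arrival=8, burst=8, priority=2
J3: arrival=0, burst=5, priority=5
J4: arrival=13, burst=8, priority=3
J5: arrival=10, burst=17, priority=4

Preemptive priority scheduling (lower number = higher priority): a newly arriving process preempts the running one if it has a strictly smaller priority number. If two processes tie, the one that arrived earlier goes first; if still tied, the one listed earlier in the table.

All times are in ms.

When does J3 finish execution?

5

Timeline: | J3 0-5 | idle 5-8 | J2 8-15 | J1 15-25 | J2 25-26 | J4 26-34 | J5 34-51 |
Completion: J1=25  J2=26  J3=5  J4=34  J5=51
Turnaround (C−A): J1=10  J2=18  J3=5  J4=21  J5=41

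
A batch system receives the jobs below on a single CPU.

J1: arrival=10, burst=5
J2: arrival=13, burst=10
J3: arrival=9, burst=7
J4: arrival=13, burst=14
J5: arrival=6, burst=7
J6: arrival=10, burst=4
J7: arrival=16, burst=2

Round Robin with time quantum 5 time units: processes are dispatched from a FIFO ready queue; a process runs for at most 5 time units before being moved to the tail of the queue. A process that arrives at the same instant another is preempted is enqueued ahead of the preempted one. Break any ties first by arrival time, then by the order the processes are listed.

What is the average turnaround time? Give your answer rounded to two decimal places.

25.29

Timeline: | idle 0-6 | J5 6-11 | J3 11-16 | J1 16-21 | J6 21-25 | J5 25-27 | J2 27-32 | J4 32-37 | J7 37-39 | J3 39-41 | J2 41-46 | J4 46-55 |
Completion: J1=21  J2=46  J3=41  J4=55  J5=27  J6=25  J7=39
Turnaround times: J1=11, J2=33, J3=32, J4=42, J5=21, J6=15, J7=23
Average turnaround = (11+33+32+42+21+15+23) / 7 = 177/7 = 25.29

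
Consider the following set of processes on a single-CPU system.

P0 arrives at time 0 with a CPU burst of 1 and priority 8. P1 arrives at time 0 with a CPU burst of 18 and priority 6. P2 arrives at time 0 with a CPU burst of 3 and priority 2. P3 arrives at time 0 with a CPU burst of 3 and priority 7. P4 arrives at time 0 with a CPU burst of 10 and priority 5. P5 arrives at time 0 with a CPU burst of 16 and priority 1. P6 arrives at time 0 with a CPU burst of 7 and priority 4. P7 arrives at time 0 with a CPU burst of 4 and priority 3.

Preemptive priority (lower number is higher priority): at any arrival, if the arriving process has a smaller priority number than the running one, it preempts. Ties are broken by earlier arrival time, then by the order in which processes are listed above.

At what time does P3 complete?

61

Gantt: | P5 0-16 | P2 16-19 | P7 19-23 | P6 23-30 | P4 30-40 | P1 40-58 | P3 58-61 | P0 61-62 |
Completion: P0=62  P1=58  P2=19  P3=61  P4=40  P5=16  P6=30  P7=23
Turnaround (C−A): P0=62  P1=58  P2=19  P3=61  P4=40  P5=16  P6=30  P7=23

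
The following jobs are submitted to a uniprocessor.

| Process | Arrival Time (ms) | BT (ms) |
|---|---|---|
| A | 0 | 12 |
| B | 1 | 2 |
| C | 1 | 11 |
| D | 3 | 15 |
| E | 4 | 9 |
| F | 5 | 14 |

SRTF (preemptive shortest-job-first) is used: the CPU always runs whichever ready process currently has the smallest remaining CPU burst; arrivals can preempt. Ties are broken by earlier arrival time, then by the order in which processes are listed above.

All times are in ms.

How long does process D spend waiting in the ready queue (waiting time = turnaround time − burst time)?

45

Timeline: | A 0-1 | B 1-3 | A 3-4 | E 4-13 | A 13-23 | C 23-34 | F 34-48 | D 48-63 |
Completion: A=23  B=3  C=34  D=63  E=13  F=48
Waiting(D) = turnaround − burst = 60 − 15 = 45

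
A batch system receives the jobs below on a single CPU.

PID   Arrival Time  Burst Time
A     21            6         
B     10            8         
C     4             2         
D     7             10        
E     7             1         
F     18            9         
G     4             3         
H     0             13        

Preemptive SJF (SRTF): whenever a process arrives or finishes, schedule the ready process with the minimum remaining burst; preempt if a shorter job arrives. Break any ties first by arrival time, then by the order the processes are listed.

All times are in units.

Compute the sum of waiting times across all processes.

73

Gantt: | H 0-4 | C 4-6 | G 6-7 | E 7-8 | G 8-10 | B 10-18 | H 18-27 | A 27-33 | F 33-42 | D 42-52 |
Completion: A=33  B=18  C=6  D=52  E=8  F=42  G=10  H=27
Turnaround (C−A): A=12  B=8  C=2  D=45  E=1  F=24  G=6  H=27
Waiting = turnaround − burst: A=6, B=0, C=0, D=35, E=0, F=15, G=3, H=14
Total waiting = 6 + 0 + 0 + 35 + 0 + 15 + 3 + 14 = 73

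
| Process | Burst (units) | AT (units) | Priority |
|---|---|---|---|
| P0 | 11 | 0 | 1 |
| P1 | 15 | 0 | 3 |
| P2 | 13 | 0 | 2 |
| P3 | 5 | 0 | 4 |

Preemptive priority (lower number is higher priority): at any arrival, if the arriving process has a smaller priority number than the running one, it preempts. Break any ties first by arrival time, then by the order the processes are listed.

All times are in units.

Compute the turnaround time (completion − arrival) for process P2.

Schedule: | P0 0-11 | P2 11-24 | P1 24-39 | P3 39-44 |
Completion: P0=11  P1=39  P2=24  P3=44
Turnaround(P2) = completion − arrival = 24 − 0 = 24

24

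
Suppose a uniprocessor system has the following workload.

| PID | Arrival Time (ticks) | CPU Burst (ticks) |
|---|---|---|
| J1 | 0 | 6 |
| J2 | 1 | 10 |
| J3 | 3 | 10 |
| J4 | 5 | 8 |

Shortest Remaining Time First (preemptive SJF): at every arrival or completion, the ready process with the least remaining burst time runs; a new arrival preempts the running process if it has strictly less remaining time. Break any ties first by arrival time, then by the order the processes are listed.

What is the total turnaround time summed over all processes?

Gantt: | J1 0-6 | J4 6-14 | J2 14-24 | J3 24-34 |
Completion: J1=6  J2=24  J3=34  J4=14
Turnaround = completion − arrival: J1=6, J2=23, J3=31, J4=9
Total turnaround = 6 + 23 + 31 + 9 = 69

69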